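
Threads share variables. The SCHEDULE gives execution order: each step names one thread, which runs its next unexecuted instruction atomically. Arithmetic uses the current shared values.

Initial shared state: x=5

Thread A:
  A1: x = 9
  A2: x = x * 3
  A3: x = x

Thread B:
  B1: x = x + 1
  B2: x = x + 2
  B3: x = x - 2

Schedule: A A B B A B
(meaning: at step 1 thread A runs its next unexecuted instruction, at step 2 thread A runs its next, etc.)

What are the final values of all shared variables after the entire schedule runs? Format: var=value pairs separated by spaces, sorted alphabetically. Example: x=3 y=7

Answer: x=28

Derivation:
Step 1: thread A executes A1 (x = 9). Shared: x=9. PCs: A@1 B@0
Step 2: thread A executes A2 (x = x * 3). Shared: x=27. PCs: A@2 B@0
Step 3: thread B executes B1 (x = x + 1). Shared: x=28. PCs: A@2 B@1
Step 4: thread B executes B2 (x = x + 2). Shared: x=30. PCs: A@2 B@2
Step 5: thread A executes A3 (x = x). Shared: x=30. PCs: A@3 B@2
Step 6: thread B executes B3 (x = x - 2). Shared: x=28. PCs: A@3 B@3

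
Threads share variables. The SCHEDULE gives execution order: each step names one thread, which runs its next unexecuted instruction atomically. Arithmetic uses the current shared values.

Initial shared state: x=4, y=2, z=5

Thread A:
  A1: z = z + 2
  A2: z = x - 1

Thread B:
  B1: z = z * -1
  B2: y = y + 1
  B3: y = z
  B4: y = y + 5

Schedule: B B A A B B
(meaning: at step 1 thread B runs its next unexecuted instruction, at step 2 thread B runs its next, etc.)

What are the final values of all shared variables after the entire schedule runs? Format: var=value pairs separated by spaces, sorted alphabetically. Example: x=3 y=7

Answer: x=4 y=8 z=3

Derivation:
Step 1: thread B executes B1 (z = z * -1). Shared: x=4 y=2 z=-5. PCs: A@0 B@1
Step 2: thread B executes B2 (y = y + 1). Shared: x=4 y=3 z=-5. PCs: A@0 B@2
Step 3: thread A executes A1 (z = z + 2). Shared: x=4 y=3 z=-3. PCs: A@1 B@2
Step 4: thread A executes A2 (z = x - 1). Shared: x=4 y=3 z=3. PCs: A@2 B@2
Step 5: thread B executes B3 (y = z). Shared: x=4 y=3 z=3. PCs: A@2 B@3
Step 6: thread B executes B4 (y = y + 5). Shared: x=4 y=8 z=3. PCs: A@2 B@4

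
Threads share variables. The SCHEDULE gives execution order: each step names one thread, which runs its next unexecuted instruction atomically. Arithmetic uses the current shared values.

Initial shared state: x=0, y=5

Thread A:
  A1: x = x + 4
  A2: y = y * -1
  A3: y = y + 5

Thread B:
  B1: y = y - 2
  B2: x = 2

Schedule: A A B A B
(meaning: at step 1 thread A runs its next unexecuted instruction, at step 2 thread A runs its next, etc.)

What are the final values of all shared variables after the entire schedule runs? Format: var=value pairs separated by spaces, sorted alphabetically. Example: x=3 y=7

Step 1: thread A executes A1 (x = x + 4). Shared: x=4 y=5. PCs: A@1 B@0
Step 2: thread A executes A2 (y = y * -1). Shared: x=4 y=-5. PCs: A@2 B@0
Step 3: thread B executes B1 (y = y - 2). Shared: x=4 y=-7. PCs: A@2 B@1
Step 4: thread A executes A3 (y = y + 5). Shared: x=4 y=-2. PCs: A@3 B@1
Step 5: thread B executes B2 (x = 2). Shared: x=2 y=-2. PCs: A@3 B@2

Answer: x=2 y=-2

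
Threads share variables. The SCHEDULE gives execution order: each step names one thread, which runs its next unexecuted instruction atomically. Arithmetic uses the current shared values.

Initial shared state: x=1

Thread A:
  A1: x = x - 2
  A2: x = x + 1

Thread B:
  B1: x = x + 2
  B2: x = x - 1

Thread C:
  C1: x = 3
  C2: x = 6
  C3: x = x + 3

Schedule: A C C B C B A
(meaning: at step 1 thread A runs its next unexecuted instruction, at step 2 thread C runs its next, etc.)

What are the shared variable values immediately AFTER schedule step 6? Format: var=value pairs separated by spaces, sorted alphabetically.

Answer: x=10

Derivation:
Step 1: thread A executes A1 (x = x - 2). Shared: x=-1. PCs: A@1 B@0 C@0
Step 2: thread C executes C1 (x = 3). Shared: x=3. PCs: A@1 B@0 C@1
Step 3: thread C executes C2 (x = 6). Shared: x=6. PCs: A@1 B@0 C@2
Step 4: thread B executes B1 (x = x + 2). Shared: x=8. PCs: A@1 B@1 C@2
Step 5: thread C executes C3 (x = x + 3). Shared: x=11. PCs: A@1 B@1 C@3
Step 6: thread B executes B2 (x = x - 1). Shared: x=10. PCs: A@1 B@2 C@3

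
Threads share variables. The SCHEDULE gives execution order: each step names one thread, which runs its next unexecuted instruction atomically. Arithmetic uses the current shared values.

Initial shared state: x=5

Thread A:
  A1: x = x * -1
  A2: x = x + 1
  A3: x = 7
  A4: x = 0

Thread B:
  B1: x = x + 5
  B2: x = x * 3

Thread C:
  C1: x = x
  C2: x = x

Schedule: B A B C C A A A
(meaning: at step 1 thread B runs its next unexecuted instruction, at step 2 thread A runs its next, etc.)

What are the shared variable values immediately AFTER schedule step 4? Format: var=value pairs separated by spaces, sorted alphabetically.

Answer: x=-30

Derivation:
Step 1: thread B executes B1 (x = x + 5). Shared: x=10. PCs: A@0 B@1 C@0
Step 2: thread A executes A1 (x = x * -1). Shared: x=-10. PCs: A@1 B@1 C@0
Step 3: thread B executes B2 (x = x * 3). Shared: x=-30. PCs: A@1 B@2 C@0
Step 4: thread C executes C1 (x = x). Shared: x=-30. PCs: A@1 B@2 C@1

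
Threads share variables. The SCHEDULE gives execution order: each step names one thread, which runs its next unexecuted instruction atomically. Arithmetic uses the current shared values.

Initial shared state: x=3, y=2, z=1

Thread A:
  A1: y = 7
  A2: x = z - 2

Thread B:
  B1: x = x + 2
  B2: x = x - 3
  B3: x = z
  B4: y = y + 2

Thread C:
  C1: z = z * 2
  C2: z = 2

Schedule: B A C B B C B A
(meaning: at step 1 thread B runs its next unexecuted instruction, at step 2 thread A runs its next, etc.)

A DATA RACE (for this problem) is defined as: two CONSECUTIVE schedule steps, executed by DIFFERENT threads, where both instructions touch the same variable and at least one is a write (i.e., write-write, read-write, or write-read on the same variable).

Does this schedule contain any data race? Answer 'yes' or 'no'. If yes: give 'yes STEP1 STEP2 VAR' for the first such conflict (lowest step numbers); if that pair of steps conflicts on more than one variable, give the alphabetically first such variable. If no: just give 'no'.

Steps 1,2: B(r=x,w=x) vs A(r=-,w=y). No conflict.
Steps 2,3: A(r=-,w=y) vs C(r=z,w=z). No conflict.
Steps 3,4: C(r=z,w=z) vs B(r=x,w=x). No conflict.
Steps 4,5: same thread (B). No race.
Steps 5,6: B(x = z) vs C(z = 2). RACE on z (R-W).
Steps 6,7: C(r=-,w=z) vs B(r=y,w=y). No conflict.
Steps 7,8: B(r=y,w=y) vs A(r=z,w=x). No conflict.
First conflict at steps 5,6.

Answer: yes 5 6 z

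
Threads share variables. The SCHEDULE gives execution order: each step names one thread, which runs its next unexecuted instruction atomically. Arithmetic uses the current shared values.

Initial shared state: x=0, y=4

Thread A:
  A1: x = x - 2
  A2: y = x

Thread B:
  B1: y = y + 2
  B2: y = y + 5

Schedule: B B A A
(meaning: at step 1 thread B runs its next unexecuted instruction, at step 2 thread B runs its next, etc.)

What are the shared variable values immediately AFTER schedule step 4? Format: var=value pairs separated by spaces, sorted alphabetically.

Step 1: thread B executes B1 (y = y + 2). Shared: x=0 y=6. PCs: A@0 B@1
Step 2: thread B executes B2 (y = y + 5). Shared: x=0 y=11. PCs: A@0 B@2
Step 3: thread A executes A1 (x = x - 2). Shared: x=-2 y=11. PCs: A@1 B@2
Step 4: thread A executes A2 (y = x). Shared: x=-2 y=-2. PCs: A@2 B@2

Answer: x=-2 y=-2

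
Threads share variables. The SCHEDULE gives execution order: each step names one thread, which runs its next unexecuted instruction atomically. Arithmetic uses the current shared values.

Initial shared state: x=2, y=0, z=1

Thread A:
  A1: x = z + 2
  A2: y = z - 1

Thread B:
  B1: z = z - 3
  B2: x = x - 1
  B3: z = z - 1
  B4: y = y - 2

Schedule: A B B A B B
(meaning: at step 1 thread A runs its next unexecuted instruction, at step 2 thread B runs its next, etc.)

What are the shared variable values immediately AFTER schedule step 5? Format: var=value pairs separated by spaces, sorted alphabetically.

Answer: x=2 y=-3 z=-3

Derivation:
Step 1: thread A executes A1 (x = z + 2). Shared: x=3 y=0 z=1. PCs: A@1 B@0
Step 2: thread B executes B1 (z = z - 3). Shared: x=3 y=0 z=-2. PCs: A@1 B@1
Step 3: thread B executes B2 (x = x - 1). Shared: x=2 y=0 z=-2. PCs: A@1 B@2
Step 4: thread A executes A2 (y = z - 1). Shared: x=2 y=-3 z=-2. PCs: A@2 B@2
Step 5: thread B executes B3 (z = z - 1). Shared: x=2 y=-3 z=-3. PCs: A@2 B@3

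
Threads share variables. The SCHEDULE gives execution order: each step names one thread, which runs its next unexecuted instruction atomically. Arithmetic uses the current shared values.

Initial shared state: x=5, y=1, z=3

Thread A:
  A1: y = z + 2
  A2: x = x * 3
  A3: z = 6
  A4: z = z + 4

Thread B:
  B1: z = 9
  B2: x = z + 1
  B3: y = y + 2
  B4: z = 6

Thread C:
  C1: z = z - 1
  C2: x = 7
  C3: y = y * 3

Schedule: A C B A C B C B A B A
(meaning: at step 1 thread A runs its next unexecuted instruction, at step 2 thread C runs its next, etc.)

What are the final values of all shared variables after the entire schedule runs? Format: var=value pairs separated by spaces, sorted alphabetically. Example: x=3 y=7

Step 1: thread A executes A1 (y = z + 2). Shared: x=5 y=5 z=3. PCs: A@1 B@0 C@0
Step 2: thread C executes C1 (z = z - 1). Shared: x=5 y=5 z=2. PCs: A@1 B@0 C@1
Step 3: thread B executes B1 (z = 9). Shared: x=5 y=5 z=9. PCs: A@1 B@1 C@1
Step 4: thread A executes A2 (x = x * 3). Shared: x=15 y=5 z=9. PCs: A@2 B@1 C@1
Step 5: thread C executes C2 (x = 7). Shared: x=7 y=5 z=9. PCs: A@2 B@1 C@2
Step 6: thread B executes B2 (x = z + 1). Shared: x=10 y=5 z=9. PCs: A@2 B@2 C@2
Step 7: thread C executes C3 (y = y * 3). Shared: x=10 y=15 z=9. PCs: A@2 B@2 C@3
Step 8: thread B executes B3 (y = y + 2). Shared: x=10 y=17 z=9. PCs: A@2 B@3 C@3
Step 9: thread A executes A3 (z = 6). Shared: x=10 y=17 z=6. PCs: A@3 B@3 C@3
Step 10: thread B executes B4 (z = 6). Shared: x=10 y=17 z=6. PCs: A@3 B@4 C@3
Step 11: thread A executes A4 (z = z + 4). Shared: x=10 y=17 z=10. PCs: A@4 B@4 C@3

Answer: x=10 y=17 z=10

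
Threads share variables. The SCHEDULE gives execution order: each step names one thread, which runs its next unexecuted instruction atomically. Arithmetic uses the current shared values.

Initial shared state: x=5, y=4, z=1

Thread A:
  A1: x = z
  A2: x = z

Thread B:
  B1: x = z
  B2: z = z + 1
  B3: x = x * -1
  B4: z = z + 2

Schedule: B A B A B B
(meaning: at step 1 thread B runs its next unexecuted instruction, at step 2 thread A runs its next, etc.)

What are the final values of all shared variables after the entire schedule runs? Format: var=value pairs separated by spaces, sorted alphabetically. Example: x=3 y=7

Answer: x=-2 y=4 z=4

Derivation:
Step 1: thread B executes B1 (x = z). Shared: x=1 y=4 z=1. PCs: A@0 B@1
Step 2: thread A executes A1 (x = z). Shared: x=1 y=4 z=1. PCs: A@1 B@1
Step 3: thread B executes B2 (z = z + 1). Shared: x=1 y=4 z=2. PCs: A@1 B@2
Step 4: thread A executes A2 (x = z). Shared: x=2 y=4 z=2. PCs: A@2 B@2
Step 5: thread B executes B3 (x = x * -1). Shared: x=-2 y=4 z=2. PCs: A@2 B@3
Step 6: thread B executes B4 (z = z + 2). Shared: x=-2 y=4 z=4. PCs: A@2 B@4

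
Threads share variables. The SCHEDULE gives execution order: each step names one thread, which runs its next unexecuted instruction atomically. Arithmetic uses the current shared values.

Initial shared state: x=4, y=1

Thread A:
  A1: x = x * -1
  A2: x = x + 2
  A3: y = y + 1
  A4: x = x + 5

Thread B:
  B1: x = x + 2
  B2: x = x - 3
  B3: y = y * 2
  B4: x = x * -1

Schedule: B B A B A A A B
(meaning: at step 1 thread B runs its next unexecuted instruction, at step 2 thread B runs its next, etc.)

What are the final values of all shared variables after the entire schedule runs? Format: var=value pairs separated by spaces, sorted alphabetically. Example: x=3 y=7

Answer: x=-4 y=3

Derivation:
Step 1: thread B executes B1 (x = x + 2). Shared: x=6 y=1. PCs: A@0 B@1
Step 2: thread B executes B2 (x = x - 3). Shared: x=3 y=1. PCs: A@0 B@2
Step 3: thread A executes A1 (x = x * -1). Shared: x=-3 y=1. PCs: A@1 B@2
Step 4: thread B executes B3 (y = y * 2). Shared: x=-3 y=2. PCs: A@1 B@3
Step 5: thread A executes A2 (x = x + 2). Shared: x=-1 y=2. PCs: A@2 B@3
Step 6: thread A executes A3 (y = y + 1). Shared: x=-1 y=3. PCs: A@3 B@3
Step 7: thread A executes A4 (x = x + 5). Shared: x=4 y=3. PCs: A@4 B@3
Step 8: thread B executes B4 (x = x * -1). Shared: x=-4 y=3. PCs: A@4 B@4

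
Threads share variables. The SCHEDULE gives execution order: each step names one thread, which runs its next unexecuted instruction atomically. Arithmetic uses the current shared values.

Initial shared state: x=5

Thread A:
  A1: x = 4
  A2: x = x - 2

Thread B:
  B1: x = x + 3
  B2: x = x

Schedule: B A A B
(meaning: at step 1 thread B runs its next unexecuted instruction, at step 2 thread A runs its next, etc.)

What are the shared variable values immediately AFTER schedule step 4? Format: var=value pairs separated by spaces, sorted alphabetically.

Step 1: thread B executes B1 (x = x + 3). Shared: x=8. PCs: A@0 B@1
Step 2: thread A executes A1 (x = 4). Shared: x=4. PCs: A@1 B@1
Step 3: thread A executes A2 (x = x - 2). Shared: x=2. PCs: A@2 B@1
Step 4: thread B executes B2 (x = x). Shared: x=2. PCs: A@2 B@2

Answer: x=2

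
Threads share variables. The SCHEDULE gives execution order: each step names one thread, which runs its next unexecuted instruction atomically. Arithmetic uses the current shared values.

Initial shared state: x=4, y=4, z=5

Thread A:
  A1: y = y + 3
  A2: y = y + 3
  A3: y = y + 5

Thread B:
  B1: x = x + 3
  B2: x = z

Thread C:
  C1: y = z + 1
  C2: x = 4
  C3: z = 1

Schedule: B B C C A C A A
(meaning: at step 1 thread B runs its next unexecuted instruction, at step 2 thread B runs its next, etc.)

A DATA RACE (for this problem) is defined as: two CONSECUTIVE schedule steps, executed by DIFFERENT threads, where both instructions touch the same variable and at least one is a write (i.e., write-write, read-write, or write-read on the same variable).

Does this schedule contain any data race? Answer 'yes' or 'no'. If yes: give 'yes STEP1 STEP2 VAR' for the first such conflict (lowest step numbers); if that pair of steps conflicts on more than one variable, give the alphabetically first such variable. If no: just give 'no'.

Steps 1,2: same thread (B). No race.
Steps 2,3: B(r=z,w=x) vs C(r=z,w=y). No conflict.
Steps 3,4: same thread (C). No race.
Steps 4,5: C(r=-,w=x) vs A(r=y,w=y). No conflict.
Steps 5,6: A(r=y,w=y) vs C(r=-,w=z). No conflict.
Steps 6,7: C(r=-,w=z) vs A(r=y,w=y). No conflict.
Steps 7,8: same thread (A). No race.

Answer: no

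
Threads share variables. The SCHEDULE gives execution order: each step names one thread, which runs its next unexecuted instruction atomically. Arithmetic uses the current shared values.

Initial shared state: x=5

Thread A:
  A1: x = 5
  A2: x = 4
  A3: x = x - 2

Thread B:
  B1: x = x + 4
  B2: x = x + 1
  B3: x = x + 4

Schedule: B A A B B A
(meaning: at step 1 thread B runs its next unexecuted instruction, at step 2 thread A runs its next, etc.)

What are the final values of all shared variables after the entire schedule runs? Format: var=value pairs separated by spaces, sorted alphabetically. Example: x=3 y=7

Step 1: thread B executes B1 (x = x + 4). Shared: x=9. PCs: A@0 B@1
Step 2: thread A executes A1 (x = 5). Shared: x=5. PCs: A@1 B@1
Step 3: thread A executes A2 (x = 4). Shared: x=4. PCs: A@2 B@1
Step 4: thread B executes B2 (x = x + 1). Shared: x=5. PCs: A@2 B@2
Step 5: thread B executes B3 (x = x + 4). Shared: x=9. PCs: A@2 B@3
Step 6: thread A executes A3 (x = x - 2). Shared: x=7. PCs: A@3 B@3

Answer: x=7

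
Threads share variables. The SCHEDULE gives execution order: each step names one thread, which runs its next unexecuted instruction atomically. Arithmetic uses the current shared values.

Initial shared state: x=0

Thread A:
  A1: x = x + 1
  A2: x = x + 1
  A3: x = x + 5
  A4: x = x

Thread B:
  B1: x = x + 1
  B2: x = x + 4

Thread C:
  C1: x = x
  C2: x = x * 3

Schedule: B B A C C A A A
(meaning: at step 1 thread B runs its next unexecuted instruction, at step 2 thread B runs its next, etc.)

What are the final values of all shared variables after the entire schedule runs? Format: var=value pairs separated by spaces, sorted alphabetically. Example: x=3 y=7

Answer: x=24

Derivation:
Step 1: thread B executes B1 (x = x + 1). Shared: x=1. PCs: A@0 B@1 C@0
Step 2: thread B executes B2 (x = x + 4). Shared: x=5. PCs: A@0 B@2 C@0
Step 3: thread A executes A1 (x = x + 1). Shared: x=6. PCs: A@1 B@2 C@0
Step 4: thread C executes C1 (x = x). Shared: x=6. PCs: A@1 B@2 C@1
Step 5: thread C executes C2 (x = x * 3). Shared: x=18. PCs: A@1 B@2 C@2
Step 6: thread A executes A2 (x = x + 1). Shared: x=19. PCs: A@2 B@2 C@2
Step 7: thread A executes A3 (x = x + 5). Shared: x=24. PCs: A@3 B@2 C@2
Step 8: thread A executes A4 (x = x). Shared: x=24. PCs: A@4 B@2 C@2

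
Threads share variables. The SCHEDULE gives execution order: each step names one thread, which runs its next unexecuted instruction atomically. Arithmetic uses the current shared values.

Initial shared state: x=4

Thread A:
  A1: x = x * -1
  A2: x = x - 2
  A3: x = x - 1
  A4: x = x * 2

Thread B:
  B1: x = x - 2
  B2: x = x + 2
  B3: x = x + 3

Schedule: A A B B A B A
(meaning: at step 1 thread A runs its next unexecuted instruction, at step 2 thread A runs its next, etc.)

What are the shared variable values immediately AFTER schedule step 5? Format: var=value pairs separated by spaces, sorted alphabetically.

Answer: x=-7

Derivation:
Step 1: thread A executes A1 (x = x * -1). Shared: x=-4. PCs: A@1 B@0
Step 2: thread A executes A2 (x = x - 2). Shared: x=-6. PCs: A@2 B@0
Step 3: thread B executes B1 (x = x - 2). Shared: x=-8. PCs: A@2 B@1
Step 4: thread B executes B2 (x = x + 2). Shared: x=-6. PCs: A@2 B@2
Step 5: thread A executes A3 (x = x - 1). Shared: x=-7. PCs: A@3 B@2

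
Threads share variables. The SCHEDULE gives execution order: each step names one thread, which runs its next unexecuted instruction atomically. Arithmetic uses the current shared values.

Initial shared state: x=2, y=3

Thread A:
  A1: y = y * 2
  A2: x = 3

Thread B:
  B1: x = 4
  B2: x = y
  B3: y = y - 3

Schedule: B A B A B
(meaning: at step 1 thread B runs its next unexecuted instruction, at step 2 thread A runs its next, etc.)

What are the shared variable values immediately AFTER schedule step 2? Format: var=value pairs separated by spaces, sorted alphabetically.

Answer: x=4 y=6

Derivation:
Step 1: thread B executes B1 (x = 4). Shared: x=4 y=3. PCs: A@0 B@1
Step 2: thread A executes A1 (y = y * 2). Shared: x=4 y=6. PCs: A@1 B@1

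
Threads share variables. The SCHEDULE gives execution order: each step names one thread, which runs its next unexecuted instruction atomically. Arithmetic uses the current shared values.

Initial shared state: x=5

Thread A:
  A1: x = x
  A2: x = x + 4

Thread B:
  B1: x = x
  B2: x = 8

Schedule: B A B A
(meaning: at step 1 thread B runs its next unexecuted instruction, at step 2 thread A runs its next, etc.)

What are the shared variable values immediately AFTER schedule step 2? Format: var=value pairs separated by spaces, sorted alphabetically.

Answer: x=5

Derivation:
Step 1: thread B executes B1 (x = x). Shared: x=5. PCs: A@0 B@1
Step 2: thread A executes A1 (x = x). Shared: x=5. PCs: A@1 B@1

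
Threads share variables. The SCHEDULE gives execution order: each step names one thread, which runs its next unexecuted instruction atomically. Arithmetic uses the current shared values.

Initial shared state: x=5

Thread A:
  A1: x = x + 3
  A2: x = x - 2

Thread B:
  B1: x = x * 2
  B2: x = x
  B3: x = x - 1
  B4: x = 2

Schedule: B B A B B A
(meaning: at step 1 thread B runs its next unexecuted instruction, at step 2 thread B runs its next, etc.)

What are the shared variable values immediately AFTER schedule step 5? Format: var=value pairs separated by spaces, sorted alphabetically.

Answer: x=2

Derivation:
Step 1: thread B executes B1 (x = x * 2). Shared: x=10. PCs: A@0 B@1
Step 2: thread B executes B2 (x = x). Shared: x=10. PCs: A@0 B@2
Step 3: thread A executes A1 (x = x + 3). Shared: x=13. PCs: A@1 B@2
Step 4: thread B executes B3 (x = x - 1). Shared: x=12. PCs: A@1 B@3
Step 5: thread B executes B4 (x = 2). Shared: x=2. PCs: A@1 B@4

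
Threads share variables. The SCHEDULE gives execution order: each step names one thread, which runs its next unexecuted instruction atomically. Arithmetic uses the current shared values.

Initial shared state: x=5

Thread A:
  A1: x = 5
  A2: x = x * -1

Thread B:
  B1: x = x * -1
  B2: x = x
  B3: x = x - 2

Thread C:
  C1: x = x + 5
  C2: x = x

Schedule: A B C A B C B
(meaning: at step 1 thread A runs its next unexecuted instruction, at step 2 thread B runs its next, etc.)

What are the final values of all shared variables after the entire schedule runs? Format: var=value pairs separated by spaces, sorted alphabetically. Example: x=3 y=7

Step 1: thread A executes A1 (x = 5). Shared: x=5. PCs: A@1 B@0 C@0
Step 2: thread B executes B1 (x = x * -1). Shared: x=-5. PCs: A@1 B@1 C@0
Step 3: thread C executes C1 (x = x + 5). Shared: x=0. PCs: A@1 B@1 C@1
Step 4: thread A executes A2 (x = x * -1). Shared: x=0. PCs: A@2 B@1 C@1
Step 5: thread B executes B2 (x = x). Shared: x=0. PCs: A@2 B@2 C@1
Step 6: thread C executes C2 (x = x). Shared: x=0. PCs: A@2 B@2 C@2
Step 7: thread B executes B3 (x = x - 2). Shared: x=-2. PCs: A@2 B@3 C@2

Answer: x=-2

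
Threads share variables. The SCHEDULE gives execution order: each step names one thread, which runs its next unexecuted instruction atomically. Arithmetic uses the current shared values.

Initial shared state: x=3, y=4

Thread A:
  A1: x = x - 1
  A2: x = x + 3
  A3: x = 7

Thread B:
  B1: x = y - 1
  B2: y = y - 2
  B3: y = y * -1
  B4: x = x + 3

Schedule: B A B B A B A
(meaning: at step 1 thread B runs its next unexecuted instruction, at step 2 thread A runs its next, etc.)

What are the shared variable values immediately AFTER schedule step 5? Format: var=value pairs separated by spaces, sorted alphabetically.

Step 1: thread B executes B1 (x = y - 1). Shared: x=3 y=4. PCs: A@0 B@1
Step 2: thread A executes A1 (x = x - 1). Shared: x=2 y=4. PCs: A@1 B@1
Step 3: thread B executes B2 (y = y - 2). Shared: x=2 y=2. PCs: A@1 B@2
Step 4: thread B executes B3 (y = y * -1). Shared: x=2 y=-2. PCs: A@1 B@3
Step 5: thread A executes A2 (x = x + 3). Shared: x=5 y=-2. PCs: A@2 B@3

Answer: x=5 y=-2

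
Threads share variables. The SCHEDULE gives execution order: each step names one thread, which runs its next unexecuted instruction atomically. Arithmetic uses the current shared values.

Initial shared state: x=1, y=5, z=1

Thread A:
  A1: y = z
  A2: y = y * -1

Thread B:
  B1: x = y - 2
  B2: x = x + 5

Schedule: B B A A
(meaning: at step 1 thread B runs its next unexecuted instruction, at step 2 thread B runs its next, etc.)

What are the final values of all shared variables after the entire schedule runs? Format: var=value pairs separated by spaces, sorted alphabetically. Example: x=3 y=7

Answer: x=8 y=-1 z=1

Derivation:
Step 1: thread B executes B1 (x = y - 2). Shared: x=3 y=5 z=1. PCs: A@0 B@1
Step 2: thread B executes B2 (x = x + 5). Shared: x=8 y=5 z=1. PCs: A@0 B@2
Step 3: thread A executes A1 (y = z). Shared: x=8 y=1 z=1. PCs: A@1 B@2
Step 4: thread A executes A2 (y = y * -1). Shared: x=8 y=-1 z=1. PCs: A@2 B@2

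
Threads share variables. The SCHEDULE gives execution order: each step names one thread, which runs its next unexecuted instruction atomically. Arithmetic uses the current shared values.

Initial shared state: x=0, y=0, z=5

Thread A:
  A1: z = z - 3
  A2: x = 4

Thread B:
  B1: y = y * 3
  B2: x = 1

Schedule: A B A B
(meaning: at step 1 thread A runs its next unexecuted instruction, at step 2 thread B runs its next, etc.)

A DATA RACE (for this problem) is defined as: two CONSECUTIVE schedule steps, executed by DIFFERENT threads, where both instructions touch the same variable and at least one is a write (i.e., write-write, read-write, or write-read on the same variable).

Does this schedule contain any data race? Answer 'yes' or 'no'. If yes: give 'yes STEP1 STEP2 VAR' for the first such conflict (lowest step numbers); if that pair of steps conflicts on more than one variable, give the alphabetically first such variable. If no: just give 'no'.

Answer: yes 3 4 x

Derivation:
Steps 1,2: A(r=z,w=z) vs B(r=y,w=y). No conflict.
Steps 2,3: B(r=y,w=y) vs A(r=-,w=x). No conflict.
Steps 3,4: A(x = 4) vs B(x = 1). RACE on x (W-W).
First conflict at steps 3,4.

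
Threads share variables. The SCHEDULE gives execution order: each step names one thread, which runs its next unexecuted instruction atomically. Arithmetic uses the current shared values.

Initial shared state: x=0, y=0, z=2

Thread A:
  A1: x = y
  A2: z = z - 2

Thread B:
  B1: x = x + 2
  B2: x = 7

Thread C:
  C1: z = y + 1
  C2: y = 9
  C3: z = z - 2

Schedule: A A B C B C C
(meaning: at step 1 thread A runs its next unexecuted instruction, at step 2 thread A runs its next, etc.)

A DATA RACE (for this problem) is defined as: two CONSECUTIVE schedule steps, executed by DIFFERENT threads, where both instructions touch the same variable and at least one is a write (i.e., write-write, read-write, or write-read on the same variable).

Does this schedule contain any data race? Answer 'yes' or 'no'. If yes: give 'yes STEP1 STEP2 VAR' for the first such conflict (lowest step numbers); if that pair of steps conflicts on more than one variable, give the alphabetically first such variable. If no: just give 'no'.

Steps 1,2: same thread (A). No race.
Steps 2,3: A(r=z,w=z) vs B(r=x,w=x). No conflict.
Steps 3,4: B(r=x,w=x) vs C(r=y,w=z). No conflict.
Steps 4,5: C(r=y,w=z) vs B(r=-,w=x). No conflict.
Steps 5,6: B(r=-,w=x) vs C(r=-,w=y). No conflict.
Steps 6,7: same thread (C). No race.

Answer: no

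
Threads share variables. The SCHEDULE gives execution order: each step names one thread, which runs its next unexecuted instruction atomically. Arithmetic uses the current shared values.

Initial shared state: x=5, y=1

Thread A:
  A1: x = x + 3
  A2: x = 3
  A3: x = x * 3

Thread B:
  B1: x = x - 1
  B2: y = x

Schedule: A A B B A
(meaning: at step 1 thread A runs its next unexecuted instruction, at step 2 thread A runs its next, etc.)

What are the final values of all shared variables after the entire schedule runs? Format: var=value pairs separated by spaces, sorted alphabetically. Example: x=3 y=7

Answer: x=6 y=2

Derivation:
Step 1: thread A executes A1 (x = x + 3). Shared: x=8 y=1. PCs: A@1 B@0
Step 2: thread A executes A2 (x = 3). Shared: x=3 y=1. PCs: A@2 B@0
Step 3: thread B executes B1 (x = x - 1). Shared: x=2 y=1. PCs: A@2 B@1
Step 4: thread B executes B2 (y = x). Shared: x=2 y=2. PCs: A@2 B@2
Step 5: thread A executes A3 (x = x * 3). Shared: x=6 y=2. PCs: A@3 B@2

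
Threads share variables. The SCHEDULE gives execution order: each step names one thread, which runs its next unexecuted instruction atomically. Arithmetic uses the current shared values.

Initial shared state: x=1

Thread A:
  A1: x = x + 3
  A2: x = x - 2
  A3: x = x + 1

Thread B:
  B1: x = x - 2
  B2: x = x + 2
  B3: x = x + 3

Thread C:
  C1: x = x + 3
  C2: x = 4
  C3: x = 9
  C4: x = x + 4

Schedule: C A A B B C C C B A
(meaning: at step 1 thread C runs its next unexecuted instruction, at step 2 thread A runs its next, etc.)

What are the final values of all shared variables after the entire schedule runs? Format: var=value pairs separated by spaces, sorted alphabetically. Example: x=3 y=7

Step 1: thread C executes C1 (x = x + 3). Shared: x=4. PCs: A@0 B@0 C@1
Step 2: thread A executes A1 (x = x + 3). Shared: x=7. PCs: A@1 B@0 C@1
Step 3: thread A executes A2 (x = x - 2). Shared: x=5. PCs: A@2 B@0 C@1
Step 4: thread B executes B1 (x = x - 2). Shared: x=3. PCs: A@2 B@1 C@1
Step 5: thread B executes B2 (x = x + 2). Shared: x=5. PCs: A@2 B@2 C@1
Step 6: thread C executes C2 (x = 4). Shared: x=4. PCs: A@2 B@2 C@2
Step 7: thread C executes C3 (x = 9). Shared: x=9. PCs: A@2 B@2 C@3
Step 8: thread C executes C4 (x = x + 4). Shared: x=13. PCs: A@2 B@2 C@4
Step 9: thread B executes B3 (x = x + 3). Shared: x=16. PCs: A@2 B@3 C@4
Step 10: thread A executes A3 (x = x + 1). Shared: x=17. PCs: A@3 B@3 C@4

Answer: x=17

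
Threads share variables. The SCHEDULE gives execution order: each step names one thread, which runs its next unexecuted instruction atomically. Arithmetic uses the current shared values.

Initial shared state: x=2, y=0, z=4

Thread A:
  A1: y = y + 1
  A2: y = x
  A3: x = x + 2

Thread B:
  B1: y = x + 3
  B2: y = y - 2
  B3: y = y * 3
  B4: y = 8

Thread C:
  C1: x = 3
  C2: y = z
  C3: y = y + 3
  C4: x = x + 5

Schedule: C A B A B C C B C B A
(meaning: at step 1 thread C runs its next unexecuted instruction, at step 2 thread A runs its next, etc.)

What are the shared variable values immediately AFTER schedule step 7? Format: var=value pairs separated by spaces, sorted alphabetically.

Answer: x=3 y=7 z=4

Derivation:
Step 1: thread C executes C1 (x = 3). Shared: x=3 y=0 z=4. PCs: A@0 B@0 C@1
Step 2: thread A executes A1 (y = y + 1). Shared: x=3 y=1 z=4. PCs: A@1 B@0 C@1
Step 3: thread B executes B1 (y = x + 3). Shared: x=3 y=6 z=4. PCs: A@1 B@1 C@1
Step 4: thread A executes A2 (y = x). Shared: x=3 y=3 z=4. PCs: A@2 B@1 C@1
Step 5: thread B executes B2 (y = y - 2). Shared: x=3 y=1 z=4. PCs: A@2 B@2 C@1
Step 6: thread C executes C2 (y = z). Shared: x=3 y=4 z=4. PCs: A@2 B@2 C@2
Step 7: thread C executes C3 (y = y + 3). Shared: x=3 y=7 z=4. PCs: A@2 B@2 C@3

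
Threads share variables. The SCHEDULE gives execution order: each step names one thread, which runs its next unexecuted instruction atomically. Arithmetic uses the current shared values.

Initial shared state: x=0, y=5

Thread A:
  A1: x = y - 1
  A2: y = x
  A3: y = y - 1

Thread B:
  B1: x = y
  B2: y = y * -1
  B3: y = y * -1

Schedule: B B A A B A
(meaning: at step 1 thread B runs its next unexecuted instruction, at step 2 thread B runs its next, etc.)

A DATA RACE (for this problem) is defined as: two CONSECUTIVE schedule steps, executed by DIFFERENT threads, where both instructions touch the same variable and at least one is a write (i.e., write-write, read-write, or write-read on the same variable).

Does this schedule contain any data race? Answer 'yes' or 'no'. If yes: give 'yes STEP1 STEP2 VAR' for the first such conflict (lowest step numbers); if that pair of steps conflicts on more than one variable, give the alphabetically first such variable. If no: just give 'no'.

Answer: yes 2 3 y

Derivation:
Steps 1,2: same thread (B). No race.
Steps 2,3: B(y = y * -1) vs A(x = y - 1). RACE on y (W-R).
Steps 3,4: same thread (A). No race.
Steps 4,5: A(y = x) vs B(y = y * -1). RACE on y (W-W).
Steps 5,6: B(y = y * -1) vs A(y = y - 1). RACE on y (W-W).
First conflict at steps 2,3.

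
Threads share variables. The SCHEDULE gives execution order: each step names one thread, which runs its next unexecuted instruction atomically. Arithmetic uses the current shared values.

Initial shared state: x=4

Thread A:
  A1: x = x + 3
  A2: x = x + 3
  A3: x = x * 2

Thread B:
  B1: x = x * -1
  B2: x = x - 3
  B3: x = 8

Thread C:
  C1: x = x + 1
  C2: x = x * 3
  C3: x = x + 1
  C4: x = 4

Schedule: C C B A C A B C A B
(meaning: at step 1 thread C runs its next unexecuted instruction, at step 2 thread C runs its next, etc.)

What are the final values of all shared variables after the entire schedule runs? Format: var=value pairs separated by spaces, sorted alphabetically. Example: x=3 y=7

Step 1: thread C executes C1 (x = x + 1). Shared: x=5. PCs: A@0 B@0 C@1
Step 2: thread C executes C2 (x = x * 3). Shared: x=15. PCs: A@0 B@0 C@2
Step 3: thread B executes B1 (x = x * -1). Shared: x=-15. PCs: A@0 B@1 C@2
Step 4: thread A executes A1 (x = x + 3). Shared: x=-12. PCs: A@1 B@1 C@2
Step 5: thread C executes C3 (x = x + 1). Shared: x=-11. PCs: A@1 B@1 C@3
Step 6: thread A executes A2 (x = x + 3). Shared: x=-8. PCs: A@2 B@1 C@3
Step 7: thread B executes B2 (x = x - 3). Shared: x=-11. PCs: A@2 B@2 C@3
Step 8: thread C executes C4 (x = 4). Shared: x=4. PCs: A@2 B@2 C@4
Step 9: thread A executes A3 (x = x * 2). Shared: x=8. PCs: A@3 B@2 C@4
Step 10: thread B executes B3 (x = 8). Shared: x=8. PCs: A@3 B@3 C@4

Answer: x=8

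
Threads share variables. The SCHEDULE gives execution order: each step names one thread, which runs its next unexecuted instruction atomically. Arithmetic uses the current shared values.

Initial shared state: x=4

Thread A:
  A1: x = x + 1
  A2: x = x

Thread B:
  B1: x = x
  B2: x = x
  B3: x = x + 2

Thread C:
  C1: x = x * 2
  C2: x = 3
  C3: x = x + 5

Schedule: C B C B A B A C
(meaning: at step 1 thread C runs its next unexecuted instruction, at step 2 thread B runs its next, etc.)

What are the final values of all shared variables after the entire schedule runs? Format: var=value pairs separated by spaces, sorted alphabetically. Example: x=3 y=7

Step 1: thread C executes C1 (x = x * 2). Shared: x=8. PCs: A@0 B@0 C@1
Step 2: thread B executes B1 (x = x). Shared: x=8. PCs: A@0 B@1 C@1
Step 3: thread C executes C2 (x = 3). Shared: x=3. PCs: A@0 B@1 C@2
Step 4: thread B executes B2 (x = x). Shared: x=3. PCs: A@0 B@2 C@2
Step 5: thread A executes A1 (x = x + 1). Shared: x=4. PCs: A@1 B@2 C@2
Step 6: thread B executes B3 (x = x + 2). Shared: x=6. PCs: A@1 B@3 C@2
Step 7: thread A executes A2 (x = x). Shared: x=6. PCs: A@2 B@3 C@2
Step 8: thread C executes C3 (x = x + 5). Shared: x=11. PCs: A@2 B@3 C@3

Answer: x=11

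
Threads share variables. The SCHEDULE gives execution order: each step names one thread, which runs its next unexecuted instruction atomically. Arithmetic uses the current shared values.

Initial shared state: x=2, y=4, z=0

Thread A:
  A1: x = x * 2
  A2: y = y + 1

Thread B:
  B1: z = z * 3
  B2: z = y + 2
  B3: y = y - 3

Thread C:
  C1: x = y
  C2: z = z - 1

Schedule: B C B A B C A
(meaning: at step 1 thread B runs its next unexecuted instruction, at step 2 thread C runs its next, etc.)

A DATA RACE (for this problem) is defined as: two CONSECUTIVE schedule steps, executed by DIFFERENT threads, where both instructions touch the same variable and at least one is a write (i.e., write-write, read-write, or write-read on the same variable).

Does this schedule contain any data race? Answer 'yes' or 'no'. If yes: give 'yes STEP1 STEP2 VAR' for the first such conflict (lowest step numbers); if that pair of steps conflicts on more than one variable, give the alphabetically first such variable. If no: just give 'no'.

Answer: no

Derivation:
Steps 1,2: B(r=z,w=z) vs C(r=y,w=x). No conflict.
Steps 2,3: C(r=y,w=x) vs B(r=y,w=z). No conflict.
Steps 3,4: B(r=y,w=z) vs A(r=x,w=x). No conflict.
Steps 4,5: A(r=x,w=x) vs B(r=y,w=y). No conflict.
Steps 5,6: B(r=y,w=y) vs C(r=z,w=z). No conflict.
Steps 6,7: C(r=z,w=z) vs A(r=y,w=y). No conflict.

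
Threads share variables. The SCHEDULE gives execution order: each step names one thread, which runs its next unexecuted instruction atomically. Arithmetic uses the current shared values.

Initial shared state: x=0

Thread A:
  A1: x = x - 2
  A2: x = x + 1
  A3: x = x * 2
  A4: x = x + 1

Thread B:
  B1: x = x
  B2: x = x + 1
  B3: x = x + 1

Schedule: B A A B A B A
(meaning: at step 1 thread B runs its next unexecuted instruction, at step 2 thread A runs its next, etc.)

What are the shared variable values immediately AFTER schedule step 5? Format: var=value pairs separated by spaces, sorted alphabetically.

Answer: x=0

Derivation:
Step 1: thread B executes B1 (x = x). Shared: x=0. PCs: A@0 B@1
Step 2: thread A executes A1 (x = x - 2). Shared: x=-2. PCs: A@1 B@1
Step 3: thread A executes A2 (x = x + 1). Shared: x=-1. PCs: A@2 B@1
Step 4: thread B executes B2 (x = x + 1). Shared: x=0. PCs: A@2 B@2
Step 5: thread A executes A3 (x = x * 2). Shared: x=0. PCs: A@3 B@2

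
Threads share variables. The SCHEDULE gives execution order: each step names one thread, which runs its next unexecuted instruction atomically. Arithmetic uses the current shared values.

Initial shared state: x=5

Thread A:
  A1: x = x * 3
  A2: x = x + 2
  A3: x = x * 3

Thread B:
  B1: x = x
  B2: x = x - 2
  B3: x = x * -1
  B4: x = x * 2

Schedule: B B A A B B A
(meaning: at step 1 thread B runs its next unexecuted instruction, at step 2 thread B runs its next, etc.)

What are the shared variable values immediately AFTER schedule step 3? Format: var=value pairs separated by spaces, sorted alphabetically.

Step 1: thread B executes B1 (x = x). Shared: x=5. PCs: A@0 B@1
Step 2: thread B executes B2 (x = x - 2). Shared: x=3. PCs: A@0 B@2
Step 3: thread A executes A1 (x = x * 3). Shared: x=9. PCs: A@1 B@2

Answer: x=9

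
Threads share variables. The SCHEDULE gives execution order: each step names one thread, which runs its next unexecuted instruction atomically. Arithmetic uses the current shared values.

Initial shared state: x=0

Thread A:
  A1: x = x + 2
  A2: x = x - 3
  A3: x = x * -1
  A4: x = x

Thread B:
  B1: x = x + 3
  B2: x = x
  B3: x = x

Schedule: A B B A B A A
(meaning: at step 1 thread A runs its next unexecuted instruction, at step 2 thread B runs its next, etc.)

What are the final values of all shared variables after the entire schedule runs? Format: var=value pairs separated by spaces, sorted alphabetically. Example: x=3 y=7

Step 1: thread A executes A1 (x = x + 2). Shared: x=2. PCs: A@1 B@0
Step 2: thread B executes B1 (x = x + 3). Shared: x=5. PCs: A@1 B@1
Step 3: thread B executes B2 (x = x). Shared: x=5. PCs: A@1 B@2
Step 4: thread A executes A2 (x = x - 3). Shared: x=2. PCs: A@2 B@2
Step 5: thread B executes B3 (x = x). Shared: x=2. PCs: A@2 B@3
Step 6: thread A executes A3 (x = x * -1). Shared: x=-2. PCs: A@3 B@3
Step 7: thread A executes A4 (x = x). Shared: x=-2. PCs: A@4 B@3

Answer: x=-2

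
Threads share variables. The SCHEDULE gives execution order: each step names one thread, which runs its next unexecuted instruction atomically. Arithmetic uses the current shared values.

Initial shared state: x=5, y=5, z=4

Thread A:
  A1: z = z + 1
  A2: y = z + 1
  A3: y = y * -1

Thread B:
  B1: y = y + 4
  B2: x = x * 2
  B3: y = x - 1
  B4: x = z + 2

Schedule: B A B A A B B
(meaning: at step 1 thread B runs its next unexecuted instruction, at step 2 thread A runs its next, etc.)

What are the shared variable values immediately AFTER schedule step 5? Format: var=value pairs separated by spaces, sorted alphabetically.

Step 1: thread B executes B1 (y = y + 4). Shared: x=5 y=9 z=4. PCs: A@0 B@1
Step 2: thread A executes A1 (z = z + 1). Shared: x=5 y=9 z=5. PCs: A@1 B@1
Step 3: thread B executes B2 (x = x * 2). Shared: x=10 y=9 z=5. PCs: A@1 B@2
Step 4: thread A executes A2 (y = z + 1). Shared: x=10 y=6 z=5. PCs: A@2 B@2
Step 5: thread A executes A3 (y = y * -1). Shared: x=10 y=-6 z=5. PCs: A@3 B@2

Answer: x=10 y=-6 z=5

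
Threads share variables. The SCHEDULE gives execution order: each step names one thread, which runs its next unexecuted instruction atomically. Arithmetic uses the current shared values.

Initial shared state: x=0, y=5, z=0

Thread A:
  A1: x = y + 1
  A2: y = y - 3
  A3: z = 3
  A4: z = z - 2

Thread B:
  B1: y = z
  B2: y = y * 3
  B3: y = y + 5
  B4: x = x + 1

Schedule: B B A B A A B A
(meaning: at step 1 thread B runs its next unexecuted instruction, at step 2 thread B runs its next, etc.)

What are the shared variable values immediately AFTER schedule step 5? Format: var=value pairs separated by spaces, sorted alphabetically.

Step 1: thread B executes B1 (y = z). Shared: x=0 y=0 z=0. PCs: A@0 B@1
Step 2: thread B executes B2 (y = y * 3). Shared: x=0 y=0 z=0. PCs: A@0 B@2
Step 3: thread A executes A1 (x = y + 1). Shared: x=1 y=0 z=0. PCs: A@1 B@2
Step 4: thread B executes B3 (y = y + 5). Shared: x=1 y=5 z=0. PCs: A@1 B@3
Step 5: thread A executes A2 (y = y - 3). Shared: x=1 y=2 z=0. PCs: A@2 B@3

Answer: x=1 y=2 z=0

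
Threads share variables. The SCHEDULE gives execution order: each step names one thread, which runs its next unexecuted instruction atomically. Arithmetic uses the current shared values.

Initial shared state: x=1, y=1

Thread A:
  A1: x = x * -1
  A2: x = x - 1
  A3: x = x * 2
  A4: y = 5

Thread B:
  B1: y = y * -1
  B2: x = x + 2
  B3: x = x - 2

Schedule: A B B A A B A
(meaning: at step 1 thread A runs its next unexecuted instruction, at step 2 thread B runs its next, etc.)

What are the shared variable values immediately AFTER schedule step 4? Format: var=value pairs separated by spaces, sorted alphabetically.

Answer: x=0 y=-1

Derivation:
Step 1: thread A executes A1 (x = x * -1). Shared: x=-1 y=1. PCs: A@1 B@0
Step 2: thread B executes B1 (y = y * -1). Shared: x=-1 y=-1. PCs: A@1 B@1
Step 3: thread B executes B2 (x = x + 2). Shared: x=1 y=-1. PCs: A@1 B@2
Step 4: thread A executes A2 (x = x - 1). Shared: x=0 y=-1. PCs: A@2 B@2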